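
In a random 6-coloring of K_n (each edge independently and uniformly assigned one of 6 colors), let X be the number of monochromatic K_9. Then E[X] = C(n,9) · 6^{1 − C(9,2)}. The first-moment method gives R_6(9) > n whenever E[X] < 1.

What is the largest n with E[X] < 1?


We need C(n, 9) · 6^{1 − 36} < 1, i.e. C(n, 9) < 6^{36 − 1} = 1719070799748422591028658176.
Check values of n near the boundary:
  n = 4407: C(4407, 9) = 1713856532599459170657070050; 1713856532599459170657070050 < 1719070799748422591028658176? YES
  n = 4408: C(4408, 9) = 1717362945146264156457459600; 1717362945146264156457459600 < 1719070799748422591028658176? YES
  n = 4409: C(4409, 9) = 1720875732988608787686577131; 1720875732988608787686577131 < 1719070799748422591028658176? NO
  n = 4410: C(4410, 9) = 1724394906266704102180823710; 1724394906266704102180823710 < 1719070799748422591028658176? NO
The largest n with C(n, 9) < 1719070799748422591028658176 is n = 4408 (where E[X] = 35778394690547169926197075/35813974994758803979763712 ≈ 0.999007). Hence R_6(9) > 4408, i.e. R_6(9) ≥ 4409.

Largest n = 4408; hence R_6(9) > 4408.


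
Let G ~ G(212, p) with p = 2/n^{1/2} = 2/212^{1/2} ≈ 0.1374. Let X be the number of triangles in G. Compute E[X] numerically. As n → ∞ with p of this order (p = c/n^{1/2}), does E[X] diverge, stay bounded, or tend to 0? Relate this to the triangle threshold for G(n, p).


Number of potential triangles: C(212, 3) = 1565620.
Each occurs with probability p³ ≈ (0.1374)³ ≈ 2.591709e-03.
By linearity: E[X] = C(212, 3)·p³ ≈ 1565620 · 2.591709e-03 ≈ 4057.6311.
Since α = 1/2 < 1, p = c/n^{1/2} ≫ 1/n is above the triangle threshold p ~ 1/n. Asymptotically E[X] ~ (c³/6)·n^{3(1−α)} = (2³/6)·n^{1.5} → ∞; triangles are abundant w.h.p.

E[X] ≈ 4057.6311; in regime p = Θ(1/n^{1/2}) E[X] diverges (above the triangle threshold p ~ 1/n).


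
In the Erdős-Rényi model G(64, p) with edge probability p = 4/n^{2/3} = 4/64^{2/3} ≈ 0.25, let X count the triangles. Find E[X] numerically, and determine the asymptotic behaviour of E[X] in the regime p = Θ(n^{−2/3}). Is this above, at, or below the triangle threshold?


Number of potential triangles: C(64, 3) = 41664.
Each occurs with probability p³ ≈ (0.25)³ ≈ 1.56250e-02.
By linearity: E[X] = C(64, 3)·p³ ≈ 41664 · 1.56250e-02 ≈ 651.000.
Since α = 2/3 < 1, p = c/n^{2/3} ≫ 1/n is above the triangle threshold p ~ 1/n. Asymptotically E[X] ~ (c³/6)·n^{3(1−α)} = (4³/6)·n^{1} → ∞; triangles are abundant w.h.p.

E[X] ≈ 651.000; in regime p = Θ(1/n^{2/3}) E[X] diverges (above the triangle threshold p ~ 1/n).


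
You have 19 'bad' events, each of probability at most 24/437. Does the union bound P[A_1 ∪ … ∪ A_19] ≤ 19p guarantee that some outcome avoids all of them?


Union bound: P[∪_{i=1}^{19} A_i] ≤ Σ_i P[A_i] ≤ 19·p = 19·(24/437) = 24/23.
Numerically: 24/23 ≈ 1.043.
Is 24/23 < 1? NO.
Since the bound 24/23 is ≥ 1, the union bound is uninformative here; it does NOT by itself certify existence.

19·p = 24/23 ≈ 1.043; existence NOT certified by the union bound.


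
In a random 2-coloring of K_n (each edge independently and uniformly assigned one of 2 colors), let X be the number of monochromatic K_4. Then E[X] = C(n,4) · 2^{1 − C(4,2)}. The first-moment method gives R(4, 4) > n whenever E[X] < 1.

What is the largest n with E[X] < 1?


We need C(n, 4) · 2^{1 − 6} < 1, i.e. C(n, 4) < 2^{6 − 1} = 32.
Check values of n near the boundary:
  n = 4: C(4, 4) = 1; 1 < 32? YES
  n = 5: C(5, 4) = 5; 5 < 32? YES
  n = 6: C(6, 4) = 15; 15 < 32? YES
  n = 7: C(7, 4) = 35; 35 < 32? NO
The largest n with C(n, 4) < 32 is n = 6 (where E[X] = 15/32 ≈ 0.4687500). Hence R(4, 4) > 6, i.e. R(4, 4) ≥ 7.

Largest n = 6; hence R(4, 4) > 6.


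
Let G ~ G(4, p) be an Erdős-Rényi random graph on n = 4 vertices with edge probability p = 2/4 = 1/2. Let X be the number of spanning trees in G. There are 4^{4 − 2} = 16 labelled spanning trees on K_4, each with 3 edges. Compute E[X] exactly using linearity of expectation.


K_4 has 4^{4 − 2} = 16 labelled spanning trees.
For each such spanning tree H, let X_H = 1 if all 3 edges of H are present in G. Then P[X_H = 1] = p^{3} = (1/2)^{3} = 1/8.
By linearity of expectation: E[X] = Σ_H E[X_H] = 16 · p^{3} = 16 · 1/8 = 2.
Numerically: E[X] ≈ 2.

E[X] = 16 · (1/2)^{3} = 2 ≈ 2.


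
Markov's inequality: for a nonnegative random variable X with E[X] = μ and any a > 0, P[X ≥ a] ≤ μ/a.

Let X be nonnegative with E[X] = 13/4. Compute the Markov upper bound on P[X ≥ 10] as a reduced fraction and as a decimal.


μ = E[X] = 13/4, a = 10.
Markov: P[X ≥ 10] ≤ μ/a = (13/4)/10 = 13/40.
Numerically: ≈ 0.325.
(Since a = 10 > μ = 3.250, the bound 13/40 is < 1 and informative.)

P[X ≥ 10] ≤ 13/40 ≈ 0.325.


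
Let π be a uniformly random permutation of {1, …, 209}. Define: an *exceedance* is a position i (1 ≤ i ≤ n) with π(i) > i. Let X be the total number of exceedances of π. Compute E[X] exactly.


Write X = Σ_{i=1}^{209} X_i, where X_i = 1_{π(i) > i}.
For each fixed i, π(i) is uniform over {1, …, 209} (marginal of a uniform permutation), so P[π(i) > i] = (n − i)/n. Summing: Σ_{i=1}^{209} (n − i)/n = (0 + 1 + … + 208)/209 = 209(209 − 1)/(2·209) = (209 − 1)/2.
Hence E[X] = Σ_{i=1}^{209} (209 − i)/209 = 104 ≈ 104.0000.

E[X] = 104 = 104.0000.


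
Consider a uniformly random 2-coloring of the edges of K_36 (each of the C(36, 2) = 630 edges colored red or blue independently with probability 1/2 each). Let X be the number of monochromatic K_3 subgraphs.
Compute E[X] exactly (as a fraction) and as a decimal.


Let X = Σ_S X_S over the C(36, 3) = 7140 subsets S of size 3, where X_S = 1 if the K_3 on S is monochromatic.
For a fixed S, the K_3 on S has C(3, 2) = 3 edges. P[all 3 edges red] = (1/2)^3, and likewise for blue, so P[monochromatic] = 2·(1/2)^3 = 2^{1 − 3} = 1/4.
Summing: E[X] = C(36, 3) · 2^{1 − 3} = 7140 · 1/4 = 1785.
Numerically: E[X] ≈ 1785.000000.

E[X] = C(36,3)·2^(1−C(3,2)) = 1785 ≈ 1785.000000.


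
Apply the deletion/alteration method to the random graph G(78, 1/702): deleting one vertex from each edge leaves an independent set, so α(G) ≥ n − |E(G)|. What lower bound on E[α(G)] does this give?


E[|E(G)|] = C(78, 2)·p = 3003 · (1/702) = 77/18.
E[α(G)] ≥ n − E[|E(G)|] = 78 − 77/18 = 1327/18.
Numerically: ≈ 73.72222.
(This is only a lower bound; the true E[α(G)] may be larger.)

E[α(G)] ≥ 1327/18 ≈ 73.72222.


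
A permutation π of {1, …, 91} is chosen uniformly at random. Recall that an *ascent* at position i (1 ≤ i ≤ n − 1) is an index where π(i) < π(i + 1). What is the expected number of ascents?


Write X = Σ X_I over i = 1, …, 90, with X_I the indicator of one ascent.
There are 90 indicators.
For each fixed i, the pair (π(i), π(i+1)) is a uniformly random ordered pair of distinct values from {1, …, 91}; by symmetry P[π(i) < π(i+1)] = 1/2.
By linearity: E[X] = 90 · (1/2) = (91 − 1) · (1/2) = 45 ≈ 45.000.

E[X] = 45 = 45.000.


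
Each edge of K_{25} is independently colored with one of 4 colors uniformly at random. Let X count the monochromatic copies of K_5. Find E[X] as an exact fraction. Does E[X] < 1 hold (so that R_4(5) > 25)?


E[X] = C(25, 5) · 4^{1 − 10} = 53130 · 4^{−9} = 53130/262144.
As a reduced fraction: E[X] = 26565/131072 ≈ 0.2026749.
Is E[X] < 1? YES.
Since E[X] < 1, there exists a 4-coloring of K_{25} with no monochromatic K_5; hence R_4(5) > 25.

E[X] = 26565/131072 ≈ 0.2026749; E[X] < 1, so R_4(5) > 25.


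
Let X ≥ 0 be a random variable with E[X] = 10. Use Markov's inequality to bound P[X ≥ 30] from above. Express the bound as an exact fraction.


μ = E[X] = 10, a = 30.
Markov: P[X ≥ 30] ≤ μ/a = (10)/30 = 1/3.
Numerically: ≈ 0.333.
(Since a = 30 > μ = 10.000, the bound 1/3 is < 1 and informative.)

P[X ≥ 30] ≤ 1/3 ≈ 0.333.


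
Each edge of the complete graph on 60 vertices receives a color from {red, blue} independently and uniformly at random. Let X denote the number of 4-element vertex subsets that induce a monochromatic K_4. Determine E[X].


Let X = Σ_S X_S over the C(60, 4) = 487635 subsets S of size 4, where X_S = 1 if the K_4 on S is monochromatic.
For a fixed S, the K_4 on S has C(4, 2) = 6 edges. P[all 6 edges red] = (1/2)^6, and likewise for blue, so P[monochromatic] = 2·(1/2)^6 = 2^{1 − 6} = 1/32.
By linearity of expectation: E[X] = C(60, 4) · 2^{1 − 6} = 487635 · 1/32 = 487635/32.
Numerically: E[X] ≈ 15238.593750.

E[X] = C(60,4)·2^(1−C(4,2)) = 487635/32 ≈ 15238.593750.


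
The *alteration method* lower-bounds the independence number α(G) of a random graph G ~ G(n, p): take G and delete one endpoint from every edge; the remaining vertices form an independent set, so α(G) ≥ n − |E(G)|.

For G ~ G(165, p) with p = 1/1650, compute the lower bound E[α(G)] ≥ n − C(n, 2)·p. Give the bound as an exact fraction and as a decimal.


E[|E(G)|] = C(165, 2)·p = 13530 · (1/1650) = 41/5.
E[α(G)] ≥ n − E[|E(G)|] = 165 − 41/5 = 784/5.
Numerically: ≈ 156.800000.
(This is only a lower bound; the true E[α(G)] may be larger.)

E[α(G)] ≥ 784/5 ≈ 156.800000.


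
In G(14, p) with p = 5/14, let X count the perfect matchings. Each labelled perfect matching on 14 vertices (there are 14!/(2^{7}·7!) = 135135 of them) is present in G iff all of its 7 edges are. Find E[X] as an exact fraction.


K_14 has 14!/(2^{7}·7!) = 135135 labelled perfect matchings.
For each such perfect matching H, let X_H = 1 if all 7 edges of H are present in G. Then P[X_H = 1] = p^{7} = (5/14)^{7} = 78125/105413504.
By linearity of expectation: E[X] = Σ_H E[X_H] = 135135 · p^{7} = 135135 · 78125/105413504 = 1508203125/15059072.
Numerically: E[X] ≈ 100.152.

E[X] = 135135 · (5/14)^{7} = 1508203125/15059072 ≈ 100.152.


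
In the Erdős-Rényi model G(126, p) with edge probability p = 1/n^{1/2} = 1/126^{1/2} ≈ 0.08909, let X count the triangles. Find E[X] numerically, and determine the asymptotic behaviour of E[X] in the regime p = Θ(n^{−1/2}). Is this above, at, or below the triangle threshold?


Number of potential triangles: C(126, 3) = 325500.
Each occurs with probability p³ ≈ (0.08909)³ ≈ 7.070403e-04.
By linearity: E[X] = C(126, 3)·p³ ≈ 325500 · 7.070403e-04 ≈ 230.1416.
Since α = 1/2 < 1, p = c/n^{1/2} ≫ 1/n is above the triangle threshold p ~ 1/n. Asymptotically E[X] ~ (c³/6)·n^{3(1−α)} = (1³/6)·n^{1.5} → ∞; triangles are abundant w.h.p.

E[X] ≈ 230.1416; in regime p = Θ(1/n^{1/2}) E[X] diverges (above the triangle threshold p ~ 1/n).


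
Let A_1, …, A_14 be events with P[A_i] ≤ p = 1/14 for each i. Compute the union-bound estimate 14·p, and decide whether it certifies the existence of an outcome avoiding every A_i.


Union bound: P[∪_{i=1}^{14} A_i] ≤ Σ_i P[A_i] ≤ 14·p = 14·(1/14) = 1.
Numerically: 1 ≈ 1.0000000.
Is 1 < 1? NO.
Since the bound 1 is ≥ 1, the union bound is uninformative here; it does NOT by itself certify existence.

14·p = 1 ≈ 1.0000000; existence NOT certified by the union bound.


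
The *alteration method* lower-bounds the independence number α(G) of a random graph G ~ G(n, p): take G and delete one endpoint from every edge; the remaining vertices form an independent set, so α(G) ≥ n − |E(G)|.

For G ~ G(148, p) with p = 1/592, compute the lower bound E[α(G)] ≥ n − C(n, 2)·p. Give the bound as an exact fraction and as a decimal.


E[|E(G)|] = C(148, 2)·p = 10878 · (1/592) = 147/8.
E[α(G)] ≥ n − E[|E(G)|] = 148 − 147/8 = 1037/8.
Numerically: ≈ 129.62500.
(This is only a lower bound; the true E[α(G)] may be larger.)

E[α(G)] ≥ 1037/8 ≈ 129.62500.


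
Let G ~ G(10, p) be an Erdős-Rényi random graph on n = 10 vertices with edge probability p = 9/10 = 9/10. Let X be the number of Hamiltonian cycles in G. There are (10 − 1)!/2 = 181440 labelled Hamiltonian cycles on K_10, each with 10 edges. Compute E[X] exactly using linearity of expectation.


K_10 has (10 − 1)!/2 = 181440 labelled Hamiltonian cycles.
For each such Hamiltonian cycle H, let X_H = 1 if all 10 edges of H are present in G. Then P[X_H = 1] = p^{10} = (9/10)^{10} = 3486784401/10000000000.
Summing the indicators: E[X] = Σ_H E[X_H] = 181440 · p^{10} = 181440 · 3486784401/10000000000 = 1977006755367/31250000.
Numerically: E[X] ≈ 6.33e+04.

E[X] = 181440 · (9/10)^{10} = 1977006755367/31250000 ≈ 6.33e+04.


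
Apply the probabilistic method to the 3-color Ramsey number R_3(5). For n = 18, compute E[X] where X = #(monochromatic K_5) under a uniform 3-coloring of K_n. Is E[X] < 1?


E[X] = C(18, 5) · 3^{1 − 10} = 8568 · 3^{−9} = 8568/19683.
As a reduced fraction: E[X] = 952/2187 ≈ 0.435.
Is E[X] < 1? YES.
Since E[X] < 1, there exists a 3-coloring of K_{18} with no monochromatic K_5; hence R_3(5) > 18.

E[X] = 952/2187 ≈ 0.435; E[X] < 1, so R_3(5) > 18.


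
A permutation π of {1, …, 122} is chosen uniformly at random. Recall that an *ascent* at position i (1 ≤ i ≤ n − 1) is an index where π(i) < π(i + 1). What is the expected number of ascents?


Write X = Σ X_I over i = 1, …, 121, with X_I the indicator of one ascent.
There are 121 indicators.
For each fixed i, the pair (π(i), π(i+1)) is a uniformly random ordered pair of distinct values from {1, …, 122}; by symmetry P[π(i) < π(i+1)] = 1/2.
By linearity: E[X] = 121 · (1/2) = (122 − 1) · (1/2) = 121/2 ≈ 60.500.

E[X] = 121/2 = 60.500.


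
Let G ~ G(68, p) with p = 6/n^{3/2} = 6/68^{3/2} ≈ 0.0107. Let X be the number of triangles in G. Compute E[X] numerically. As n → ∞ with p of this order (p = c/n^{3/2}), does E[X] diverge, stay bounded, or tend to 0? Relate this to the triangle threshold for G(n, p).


Number of potential triangles: C(68, 3) = 50116.
Each occurs with probability p³ ≈ (0.0107)³ ≈ 1.2250777e-06.
By linearity: E[X] = C(68, 3)·p³ ≈ 50116 · 1.2250777e-06 ≈ 0.06140.
Since α = 3/2 > 1, p = c/n^{3/2} = o(1/n) is below the triangle threshold p ~ 1/n. Asymptotically E[X] ~ (c³/6)·n^{3(1−α)} = (6³/6)·n^{-1.5} → 0, so by Markov's inequality G has no triangles w.h.p.

E[X] ≈ 0.06140; in regime p = Θ(1/n^{3/2}) E[X] tends to 0 (below the triangle threshold p ~ 1/n).


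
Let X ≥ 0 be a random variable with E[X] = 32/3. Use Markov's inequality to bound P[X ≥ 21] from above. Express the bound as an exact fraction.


μ = E[X] = 32/3, a = 21.
Markov: P[X ≥ 21] ≤ μ/a = (32/3)/21 = 32/63.
Numerically: ≈ 0.50794.
(Since a = 21 > μ = 10.66667, the bound 32/63 is < 1 and informative.)

P[X ≥ 21] ≤ 32/63 ≈ 0.50794.


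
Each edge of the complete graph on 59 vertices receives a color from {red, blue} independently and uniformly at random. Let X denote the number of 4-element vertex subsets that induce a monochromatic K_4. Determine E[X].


Let X = Σ_S X_S over the C(59, 4) = 455126 subsets S of size 4, where X_S = 1 if the K_4 on S is monochromatic.
For a fixed S, the K_4 on S has C(4, 2) = 6 edges. P[all 6 edges red] = (1/2)^6, and likewise for blue, so P[monochromatic] = 2·(1/2)^6 = 2^{1 − 6} = 1/32.
Summing: E[X] = C(59, 4) · 2^{1 − 6} = 455126 · 1/32 = 227563/16.
Numerically: E[X] ≈ 14222.68750.

E[X] = C(59,4)·2^(1−C(4,2)) = 227563/16 ≈ 14222.68750.


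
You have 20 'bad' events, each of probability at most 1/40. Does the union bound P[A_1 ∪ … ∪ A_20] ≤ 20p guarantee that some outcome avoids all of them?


Union bound: P[∪_{i=1}^{20} A_i] ≤ Σ_i P[A_i] ≤ 20·p = 20·(1/40) = 1/2.
Numerically: 1/2 ≈ 0.50000.
Is 1/2 < 1? YES.
Since P[∪ A_i] ≤ 1/2 < 1, the complement has P[∩ A_i^c] ≥ 1 − 1/2 = 1/2 > 0, so some outcome avoids every A_i.

20·p = 1/2 ≈ 0.50000; existence CERTIFIED by the union bound.


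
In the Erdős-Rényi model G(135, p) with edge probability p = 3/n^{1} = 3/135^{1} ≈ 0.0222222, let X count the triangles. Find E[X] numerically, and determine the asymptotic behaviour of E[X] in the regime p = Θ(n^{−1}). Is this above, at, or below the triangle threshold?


Number of potential triangles: C(135, 3) = 400995.
Each occurs with probability p³ ≈ (0.0222222)³ ≈ 1.09739369e-05.
By linearity: E[X] = C(135, 3)·p³ ≈ 400995 · 1.09739369e-05 ≈ 4.400494.
Here α = 1, so p = 3/n is exactly at the triangle threshold p ~ 1/n. Asymptotically E[X] → c³/6 = 3³/6 = 9/2 ≈ 4.500000, a bounded constant. In this regime the triangle count is asymptotically Poisson(c³/6).

E[X] ≈ 4.400494; in regime p = Θ(1/n^{1}) E[X] stays bounded (at the triangle threshold p ~ 1/n).


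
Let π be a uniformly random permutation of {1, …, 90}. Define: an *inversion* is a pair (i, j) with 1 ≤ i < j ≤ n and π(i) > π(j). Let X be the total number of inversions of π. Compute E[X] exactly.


Write X = Σ X_I over the C(90, 2) = 4005 pairs i < j, with X_I the indicator of one inversion.
There are 4005 indicators.
For each fixed pair i < j, the values π(i) and π(j) are two distinct elements of {1, …, 90} in uniformly random order; by symmetry P[π(i) > π(j)] = 1/2.
By linearity: E[X] = 4005 · (1/2) = C(90, 2) · (1/2) = 4005/2 = 4005/2 ≈ 2002.50000.

E[X] = 4005/2 = 2002.50000.


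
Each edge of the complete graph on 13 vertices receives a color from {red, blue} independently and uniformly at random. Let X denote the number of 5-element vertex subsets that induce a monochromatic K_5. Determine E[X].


Let X = Σ_S X_S over the C(13, 5) = 1287 subsets S of size 5, where X_S = 1 if the K_5 on S is monochromatic.
For a fixed S, the K_5 on S has C(5, 2) = 10 edges. P[all 10 edges red] = (1/2)^10, and likewise for blue, so P[monochromatic] = 2·(1/2)^10 = 2^{1 − 10} = 1/512.
By linearity of expectation: E[X] = C(13, 5) · 2^{1 − 10} = 1287 · 1/512 = 1287/512.
Numerically: E[X] ≈ 2.514.

E[X] = C(13,5)·2^(1−C(5,2)) = 1287/512 ≈ 2.514.


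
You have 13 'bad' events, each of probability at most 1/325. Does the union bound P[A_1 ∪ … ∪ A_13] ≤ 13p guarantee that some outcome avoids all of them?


Union bound: P[∪_{i=1}^{13} A_i] ≤ Σ_i P[A_i] ≤ 13·p = 13·(1/325) = 1/25.
Numerically: 1/25 ≈ 0.0400000.
Is 1/25 < 1? YES.
Since P[∪ A_i] ≤ 1/25 < 1, the complement has P[∩ A_i^c] ≥ 1 − 1/25 = 24/25 > 0, so some outcome avoids every A_i.

13·p = 1/25 ≈ 0.0400000; existence CERTIFIED by the union bound.


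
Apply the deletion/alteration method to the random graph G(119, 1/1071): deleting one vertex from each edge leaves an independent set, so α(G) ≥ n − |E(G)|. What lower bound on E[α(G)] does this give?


E[|E(G)|] = C(119, 2)·p = 7021 · (1/1071) = 59/9.
E[α(G)] ≥ n − E[|E(G)|] = 119 − 59/9 = 1012/9.
Numerically: ≈ 112.444444.
(This is only a lower bound; the true E[α(G)] may be larger.)

E[α(G)] ≥ 1012/9 ≈ 112.444444.


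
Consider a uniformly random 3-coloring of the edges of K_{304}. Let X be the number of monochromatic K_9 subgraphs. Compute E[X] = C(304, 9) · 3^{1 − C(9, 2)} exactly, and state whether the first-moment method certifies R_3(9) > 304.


E[X] = C(304, 9) · 3^{1 − 36} = 54222992899492560 · 3^{−35} = 54222992899492560/50031545098999707.
As a reduced fraction: E[X] = 18074330966497520/16677181699666569 ≈ 1.084.
Is E[X] < 1? NO.
Since E[X] ≥ 1, the first-moment bound is inconclusive at n = 304; it does NOT by itself certify R_3(9) > 304.

E[X] = 18074330966497520/16677181699666569 ≈ 1.084; E[X] ≥ 1; first-moment method inconclusive here.


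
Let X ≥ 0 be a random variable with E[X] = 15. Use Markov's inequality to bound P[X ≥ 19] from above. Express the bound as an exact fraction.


μ = E[X] = 15, a = 19.
Markov: P[X ≥ 19] ≤ μ/a = (15)/19 = 15/19.
Numerically: ≈ 0.789474.
(Since a = 19 > μ = 15.000000, the bound 15/19 is < 1 and informative.)

P[X ≥ 19] ≤ 15/19 ≈ 0.789474.


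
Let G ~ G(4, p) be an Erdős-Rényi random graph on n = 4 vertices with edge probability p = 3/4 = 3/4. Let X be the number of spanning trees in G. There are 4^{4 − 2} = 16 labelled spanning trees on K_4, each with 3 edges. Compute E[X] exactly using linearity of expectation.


K_4 has 4^{4 − 2} = 16 labelled spanning trees.
For each such spanning tree H, let X_H = 1 if all 3 edges of H are present in G. Then P[X_H = 1] = p^{3} = (3/4)^{3} = 27/64.
By linearity: E[X] = Σ_H E[X_H] = 16 · p^{3} = 16 · 27/64 = 27/4.
Numerically: E[X] ≈ 6.75.

E[X] = 16 · (3/4)^{3} = 27/4 ≈ 6.75.


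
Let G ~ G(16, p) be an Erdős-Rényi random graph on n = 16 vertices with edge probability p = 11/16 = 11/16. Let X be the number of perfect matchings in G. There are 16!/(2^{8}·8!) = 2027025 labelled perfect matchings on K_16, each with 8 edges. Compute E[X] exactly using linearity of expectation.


K_16 has 16!/(2^{8}·8!) = 2027025 labelled perfect matchings.
For each such perfect matching H, let X_H = 1 if all 8 edges of H are present in G. Then P[X_H = 1] = p^{8} = (11/16)^{8} = 214358881/4294967296.
Summing the indicators: E[X] = Σ_H E[X_H] = 2027025 · p^{8} = 2027025 · 214358881/4294967296 = 434510810759025/4294967296.
Numerically: E[X] ≈ 101167.

E[X] = 2027025 · (11/16)^{8} = 434510810759025/4294967296 ≈ 101167.


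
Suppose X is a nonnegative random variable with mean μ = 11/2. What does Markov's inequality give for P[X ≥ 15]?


μ = E[X] = 11/2, a = 15.
Markov: P[X ≥ 15] ≤ μ/a = (11/2)/15 = 11/30.
Numerically: ≈ 0.366667.
(Since a = 15 > μ = 5.500000, the bound 11/30 is < 1 and informative.)

P[X ≥ 15] ≤ 11/30 ≈ 0.366667.


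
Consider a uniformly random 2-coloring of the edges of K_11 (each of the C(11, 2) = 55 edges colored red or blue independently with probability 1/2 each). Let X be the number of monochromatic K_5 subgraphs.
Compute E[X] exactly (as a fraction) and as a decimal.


Let X = Σ_S X_S over the C(11, 5) = 462 subsets S of size 5, where X_S = 1 if the K_5 on S is monochromatic.
For a fixed S, the K_5 on S has C(5, 2) = 10 edges. P[all 10 edges red] = (1/2)^10, and likewise for blue, so P[monochromatic] = 2·(1/2)^10 = 2^{1 − 10} = 1/512.
By linearity: E[X] = C(11, 5) · 2^{1 − 10} = 462 · 1/512 = 231/256.
Numerically: E[X] ≈ 0.902.

E[X] = C(11,5)·2^(1−C(5,2)) = 231/256 ≈ 0.902.


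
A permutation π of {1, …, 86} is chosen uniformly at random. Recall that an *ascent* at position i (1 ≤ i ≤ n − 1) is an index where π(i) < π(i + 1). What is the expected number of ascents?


Write X = Σ X_I over i = 1, …, 85, with X_I the indicator of one ascent.
There are 85 indicators.
For each fixed i, the pair (π(i), π(i+1)) is a uniformly random ordered pair of distinct values from {1, …, 86}; by symmetry P[π(i) < π(i+1)] = 1/2.
By linearity: E[X] = 85 · (1/2) = (86 − 1) · (1/2) = 85/2 ≈ 42.500000.

E[X] = 85/2 = 42.500000.


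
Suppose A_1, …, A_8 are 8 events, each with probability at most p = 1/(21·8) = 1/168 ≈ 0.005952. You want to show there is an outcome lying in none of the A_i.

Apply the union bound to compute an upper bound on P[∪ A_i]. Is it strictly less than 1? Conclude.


Union bound: P[∪_{i=1}^{8} A_i] ≤ Σ_i P[A_i] ≤ 8·p = 8·(1/168) = 1/21.
Numerically: 1/21 ≈ 0.047619.
Is 1/21 < 1? YES.
Since P[∪ A_i] ≤ 1/21 < 1, the complement has P[∩ A_i^c] ≥ 1 − 1/21 = 20/21 > 0, so some outcome avoids every A_i.

8·p = 1/21 ≈ 0.047619; existence CERTIFIED by the union bound.


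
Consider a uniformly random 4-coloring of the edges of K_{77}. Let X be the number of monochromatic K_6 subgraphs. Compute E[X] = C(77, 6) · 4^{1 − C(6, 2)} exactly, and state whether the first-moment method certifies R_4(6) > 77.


E[X] = C(77, 6) · 4^{1 − 15} = 237093780 · 4^{−14} = 237093780/268435456.
As a reduced fraction: E[X] = 59273445/67108864 ≈ 0.8832432.
Is E[X] < 1? YES.
Since E[X] < 1, there exists a 4-coloring of K_{77} with no monochromatic K_6; hence R_4(6) > 77.

E[X] = 59273445/67108864 ≈ 0.8832432; E[X] < 1, so R_4(6) > 77.


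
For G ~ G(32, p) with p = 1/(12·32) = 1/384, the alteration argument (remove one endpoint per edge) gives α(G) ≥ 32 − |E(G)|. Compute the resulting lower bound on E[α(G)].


E[|E(G)|] = C(32, 2)·p = 496 · (1/384) = 31/24.
E[α(G)] ≥ n − E[|E(G)|] = 32 − 31/24 = 737/24.
Numerically: ≈ 30.70833.
(This is only a lower bound; the true E[α(G)] may be larger.)

E[α(G)] ≥ 737/24 ≈ 30.70833.


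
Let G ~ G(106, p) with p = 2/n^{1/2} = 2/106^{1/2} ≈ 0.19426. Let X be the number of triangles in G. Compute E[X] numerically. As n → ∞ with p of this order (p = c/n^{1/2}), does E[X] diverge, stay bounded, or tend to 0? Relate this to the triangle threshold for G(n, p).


Number of potential triangles: C(106, 3) = 192920.
Each occurs with probability p³ ≈ (0.19426)³ ≈ 7.3304593e-03.
By linearity: E[X] = C(106, 3)·p³ ≈ 192920 · 7.3304593e-03 ≈ 1414.19222.
Since α = 1/2 < 1, p = c/n^{1/2} ≫ 1/n is above the triangle threshold p ~ 1/n. Asymptotically E[X] ~ (c³/6)·n^{3(1−α)} = (2³/6)·n^{1.5} → ∞; triangles are abundant w.h.p.

E[X] ≈ 1414.19222; in regime p = Θ(1/n^{1/2}) E[X] diverges (above the triangle threshold p ~ 1/n).


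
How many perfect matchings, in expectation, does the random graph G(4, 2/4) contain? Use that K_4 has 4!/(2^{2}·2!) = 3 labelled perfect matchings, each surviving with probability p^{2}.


K_4 has 4!/(2^{2}·2!) = 3 labelled perfect matchings.
For each such perfect matching H, let X_H = 1 if all 2 edges of H are present in G. Then P[X_H = 1] = p^{2} = (1/2)^{2} = 1/4.
Summing the indicators: E[X] = Σ_H E[X_H] = 3 · p^{2} = 3 · 1/4 = 3/4.
Numerically: E[X] ≈ 0.75.

E[X] = 3 · (1/2)^{2} = 3/4 ≈ 0.75.


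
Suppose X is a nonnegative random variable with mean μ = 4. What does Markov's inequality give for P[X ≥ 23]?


μ = E[X] = 4, a = 23.
Markov: P[X ≥ 23] ≤ μ/a = (4)/23 = 4/23.
Numerically: ≈ 0.174.
(Since a = 23 > μ = 4.000, the bound 4/23 is < 1 and informative.)

P[X ≥ 23] ≤ 4/23 ≈ 0.174.


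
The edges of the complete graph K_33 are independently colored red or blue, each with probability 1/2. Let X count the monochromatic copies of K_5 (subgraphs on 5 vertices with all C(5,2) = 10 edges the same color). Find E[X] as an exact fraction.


Let X = Σ_S X_S over the C(33, 5) = 237336 subsets S of size 5, where X_S = 1 if the K_5 on S is monochromatic.
For a fixed S, the K_5 on S has C(5, 2) = 10 edges. P[all 10 edges red] = (1/2)^10, and likewise for blue, so P[monochromatic] = 2·(1/2)^10 = 2^{1 − 10} = 1/512.
Summing: E[X] = C(33, 5) · 2^{1 − 10} = 237336 · 1/512 = 29667/64.
Numerically: E[X] ≈ 463.54688.

E[X] = C(33,5)·2^(1−C(5,2)) = 29667/64 ≈ 463.54688.


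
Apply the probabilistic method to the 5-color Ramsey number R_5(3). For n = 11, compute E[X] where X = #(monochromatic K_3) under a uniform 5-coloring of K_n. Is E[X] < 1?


E[X] = C(11, 3) · 5^{1 − 3} = 165 · 5^{−2} = 165/25.
As a reduced fraction: E[X] = 33/5 ≈ 6.6000000.
Is E[X] < 1? NO.
Since E[X] ≥ 1, the first-moment bound is inconclusive at n = 11; it does NOT by itself certify R_5(3) > 11.

E[X] = 33/5 ≈ 6.6000000; E[X] ≥ 1; first-moment method inconclusive here.


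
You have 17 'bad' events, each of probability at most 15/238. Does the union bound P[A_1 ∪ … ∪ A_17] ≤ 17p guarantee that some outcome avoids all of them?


Union bound: P[∪_{i=1}^{17} A_i] ≤ Σ_i P[A_i] ≤ 17·p = 17·(15/238) = 15/14.
Numerically: 15/14 ≈ 1.071429.
Is 15/14 < 1? NO.
Since the bound 15/14 is ≥ 1, the union bound is uninformative here; it does NOT by itself certify existence.

17·p = 15/14 ≈ 1.071429; existence NOT certified by the union bound.


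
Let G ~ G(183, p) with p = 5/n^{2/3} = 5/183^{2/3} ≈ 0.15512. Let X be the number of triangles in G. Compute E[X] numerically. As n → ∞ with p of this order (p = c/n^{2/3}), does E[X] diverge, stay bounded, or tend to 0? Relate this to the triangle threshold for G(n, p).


Number of potential triangles: C(183, 3) = 1004731.
Each occurs with probability p³ ≈ (0.15512)³ ≈ 3.7325689e-03.
By linearity: E[X] = C(183, 3)·p³ ≈ 1004731 · 3.7325689e-03 ≈ 3750.22769.
Since α = 2/3 < 1, p = c/n^{2/3} ≫ 1/n is above the triangle threshold p ~ 1/n. Asymptotically E[X] ~ (c³/6)·n^{3(1−α)} = (5³/6)·n^{1} → ∞; triangles are abundant w.h.p.

E[X] ≈ 3750.22769; in regime p = Θ(1/n^{2/3}) E[X] diverges (above the triangle threshold p ~ 1/n).


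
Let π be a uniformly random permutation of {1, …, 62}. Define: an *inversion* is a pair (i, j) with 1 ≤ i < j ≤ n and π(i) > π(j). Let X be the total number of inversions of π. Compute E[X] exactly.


Write X = Σ X_I over the C(62, 2) = 1891 pairs i < j, with X_I the indicator of one inversion.
There are 1891 indicators.
For each fixed pair i < j, the values π(i) and π(j) are two distinct elements of {1, …, 62} in uniformly random order; by symmetry P[π(i) > π(j)] = 1/2.
By linearity: E[X] = 1891 · (1/2) = C(62, 2) · (1/2) = 1891/2 = 1891/2 ≈ 945.50000.

E[X] = 1891/2 = 945.50000.


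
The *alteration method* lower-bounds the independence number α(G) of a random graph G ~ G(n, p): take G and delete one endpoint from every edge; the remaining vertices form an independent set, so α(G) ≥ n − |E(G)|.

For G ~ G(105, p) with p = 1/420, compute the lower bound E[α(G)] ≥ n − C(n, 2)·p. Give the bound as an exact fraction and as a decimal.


E[|E(G)|] = C(105, 2)·p = 5460 · (1/420) = 13.
E[α(G)] ≥ n − E[|E(G)|] = 105 − 13 = 92.
Numerically: ≈ 92.000.
(This is only a lower bound; the true E[α(G)] may be larger.)

E[α(G)] ≥ 92 ≈ 92.000.


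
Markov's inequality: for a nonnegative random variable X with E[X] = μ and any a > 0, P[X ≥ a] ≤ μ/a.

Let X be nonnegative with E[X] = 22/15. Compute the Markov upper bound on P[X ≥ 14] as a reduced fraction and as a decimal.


μ = E[X] = 22/15, a = 14.
Markov: P[X ≥ 14] ≤ μ/a = (22/15)/14 = 11/105.
Numerically: ≈ 0.10476.
(Since a = 14 > μ = 1.46667, the bound 11/105 is < 1 and informative.)

P[X ≥ 14] ≤ 11/105 ≈ 0.10476.


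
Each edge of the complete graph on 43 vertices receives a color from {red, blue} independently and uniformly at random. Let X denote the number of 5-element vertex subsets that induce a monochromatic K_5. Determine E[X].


Let X = Σ_S X_S over the C(43, 5) = 962598 subsets S of size 5, where X_S = 1 if the K_5 on S is monochromatic.
For a fixed S, the K_5 on S has C(5, 2) = 10 edges. P[all 10 edges red] = (1/2)^10, and likewise for blue, so P[monochromatic] = 2·(1/2)^10 = 2^{1 − 10} = 1/512.
By linearity: E[X] = C(43, 5) · 2^{1 − 10} = 962598 · 1/512 = 481299/256.
Numerically: E[X] ≈ 1880.0742.

E[X] = C(43,5)·2^(1−C(5,2)) = 481299/256 ≈ 1880.0742.


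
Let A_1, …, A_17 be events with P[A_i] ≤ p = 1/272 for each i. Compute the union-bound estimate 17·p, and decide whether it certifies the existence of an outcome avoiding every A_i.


Union bound: P[∪_{i=1}^{17} A_i] ≤ Σ_i P[A_i] ≤ 17·p = 17·(1/272) = 1/16.
Numerically: 1/16 ≈ 0.062.
Is 1/16 < 1? YES.
Since P[∪ A_i] ≤ 1/16 < 1, the complement has P[∩ A_i^c] ≥ 1 − 1/16 = 15/16 > 0, so some outcome avoids every A_i.

17·p = 1/16 ≈ 0.062; existence CERTIFIED by the union bound.


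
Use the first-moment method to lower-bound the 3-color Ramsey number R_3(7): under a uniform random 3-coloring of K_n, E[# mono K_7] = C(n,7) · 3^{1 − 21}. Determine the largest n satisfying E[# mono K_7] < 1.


We need C(n, 7) · 3^{1 − 21} < 1, i.e. C(n, 7) < 3^{21 − 1} = 3486784401.
Check values of n near the boundary:
  n = 76: C(76, 7) = 2186189400; 2186189400 < 3486784401? YES
  n = 77: C(77, 7) = 2404808340; 2404808340 < 3486784401? YES
  n = 78: C(78, 7) = 2641902120; 2641902120 < 3486784401? YES
  n = 79: C(79, 7) = 2898753715; 2898753715 < 3486784401? YES
  n = 80: C(80, 7) = 3176716400; 3176716400 < 3486784401? YES
  n = 81: C(81, 7) = 3477216600; 3477216600 < 3486784401? YES
  n = 82: C(82, 7) = 3801756816; 3801756816 < 3486784401? NO
  n = 83: C(83, 7) = 4151918628; 4151918628 < 3486784401? NO
  n = 84: C(84, 7) = 4529365776; 4529365776 < 3486784401? NO
The largest n with C(n, 7) < 3486784401 is n = 81 (where E[X] = 42928600/43046721 ≈ 0.997). Hence R_3(7) > 81, i.e. R_3(7) ≥ 82.

Largest n = 81; hence R_3(7) > 81.


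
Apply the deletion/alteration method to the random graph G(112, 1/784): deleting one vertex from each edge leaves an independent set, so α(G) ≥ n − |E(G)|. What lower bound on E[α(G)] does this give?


E[|E(G)|] = C(112, 2)·p = 6216 · (1/784) = 111/14.
E[α(G)] ≥ n − E[|E(G)|] = 112 − 111/14 = 1457/14.
Numerically: ≈ 104.071.
(This is only a lower bound; the true E[α(G)] may be larger.)

E[α(G)] ≥ 1457/14 ≈ 104.071.


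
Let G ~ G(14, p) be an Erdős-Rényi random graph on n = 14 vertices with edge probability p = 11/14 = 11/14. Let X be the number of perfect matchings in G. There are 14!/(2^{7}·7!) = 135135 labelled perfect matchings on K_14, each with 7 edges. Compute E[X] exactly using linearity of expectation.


K_14 has 14!/(2^{7}·7!) = 135135 labelled perfect matchings.
For each such perfect matching H, let X_H = 1 if all 7 edges of H are present in G. Then P[X_H = 1] = p^{7} = (11/14)^{7} = 19487171/105413504.
Summing the indicators: E[X] = Σ_H E[X_H] = 135135 · p^{7} = 135135 · 19487171/105413504 = 376199836155/15059072.
Numerically: E[X] ≈ 24981.6.

E[X] = 135135 · (11/14)^{7} = 376199836155/15059072 ≈ 24981.6.


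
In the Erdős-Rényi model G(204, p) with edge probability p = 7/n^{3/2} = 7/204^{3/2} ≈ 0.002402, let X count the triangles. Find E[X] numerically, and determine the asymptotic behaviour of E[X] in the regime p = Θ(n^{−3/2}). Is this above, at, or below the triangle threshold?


Number of potential triangles: C(204, 3) = 1394204.
Each occurs with probability p³ ≈ (0.002402)³ ≈ 1.386623e-08.
By linearity: E[X] = C(204, 3)·p³ ≈ 1394204 · 1.386623e-08 ≈ 0.0193.
Since α = 3/2 > 1, p = c/n^{3/2} = o(1/n) is below the triangle threshold p ~ 1/n. Asymptotically E[X] ~ (c³/6)·n^{3(1−α)} = (7³/6)·n^{-1.5} → 0, so by Markov's inequality G has no triangles w.h.p.

E[X] ≈ 0.0193; in regime p = Θ(1/n^{3/2}) E[X] tends to 0 (below the triangle threshold p ~ 1/n).


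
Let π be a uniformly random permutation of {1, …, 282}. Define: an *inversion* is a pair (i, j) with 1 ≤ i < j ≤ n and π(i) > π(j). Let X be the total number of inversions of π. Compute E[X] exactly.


Write X = Σ X_I over the C(282, 2) = 39621 pairs i < j, with X_I the indicator of one inversion.
There are 39621 indicators.
For each fixed pair i < j, the values π(i) and π(j) are two distinct elements of {1, …, 282} in uniformly random order; by symmetry P[π(i) > π(j)] = 1/2.
By linearity: E[X] = 39621 · (1/2) = C(282, 2) · (1/2) = 39621/2 = 39621/2 ≈ 19810.50000.

E[X] = 39621/2 = 19810.50000.


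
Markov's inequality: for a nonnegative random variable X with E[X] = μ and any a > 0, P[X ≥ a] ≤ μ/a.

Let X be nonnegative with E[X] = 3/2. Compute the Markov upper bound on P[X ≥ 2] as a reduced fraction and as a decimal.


μ = E[X] = 3/2, a = 2.
Markov: P[X ≥ 2] ≤ μ/a = (3/2)/2 = 3/4.
Numerically: ≈ 0.75000.
(Since a = 2 > μ = 1.50000, the bound 3/4 is < 1 and informative.)

P[X ≥ 2] ≤ 3/4 ≈ 0.75000.


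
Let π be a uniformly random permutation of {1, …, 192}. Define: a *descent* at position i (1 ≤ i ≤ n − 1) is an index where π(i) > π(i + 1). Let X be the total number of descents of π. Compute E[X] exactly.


Write X = Σ X_I over i = 1, …, 191, with X_I the indicator of one descent.
There are 191 indicators.
For each fixed i, the pair (π(i), π(i+1)) is a uniformly random ordered pair of distinct values from {1, …, 192}; by symmetry P[π(i) > π(i+1)] = 1/2.
By linearity: E[X] = 191 · (1/2) = (192 − 1) · (1/2) = 191/2 ≈ 95.50000.

E[X] = 191/2 = 95.50000.


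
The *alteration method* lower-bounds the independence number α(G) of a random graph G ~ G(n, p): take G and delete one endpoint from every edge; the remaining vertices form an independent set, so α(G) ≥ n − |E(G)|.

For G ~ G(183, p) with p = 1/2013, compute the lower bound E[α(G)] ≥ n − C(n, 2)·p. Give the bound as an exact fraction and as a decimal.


E[|E(G)|] = C(183, 2)·p = 16653 · (1/2013) = 91/11.
E[α(G)] ≥ n − E[|E(G)|] = 183 − 91/11 = 1922/11.
Numerically: ≈ 174.727.
(This is only a lower bound; the true E[α(G)] may be larger.)

E[α(G)] ≥ 1922/11 ≈ 174.727.


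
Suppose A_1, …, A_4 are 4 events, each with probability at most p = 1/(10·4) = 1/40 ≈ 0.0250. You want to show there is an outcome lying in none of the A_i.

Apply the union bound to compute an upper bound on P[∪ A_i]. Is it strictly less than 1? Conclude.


Union bound: P[∪_{i=1}^{4} A_i] ≤ Σ_i P[A_i] ≤ 4·p = 4·(1/40) = 1/10.
Numerically: 1/10 ≈ 0.1000.
Is 1/10 < 1? YES.
Since P[∪ A_i] ≤ 1/10 < 1, the complement has P[∩ A_i^c] ≥ 1 − 1/10 = 9/10 > 0, so some outcome avoids every A_i.

4·p = 1/10 ≈ 0.1000; existence CERTIFIED by the union bound.


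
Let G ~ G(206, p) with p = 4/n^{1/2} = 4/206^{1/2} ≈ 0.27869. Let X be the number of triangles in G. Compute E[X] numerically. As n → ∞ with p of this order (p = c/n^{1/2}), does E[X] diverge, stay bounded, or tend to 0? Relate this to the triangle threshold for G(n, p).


Number of potential triangles: C(206, 3) = 1435820.
Each occurs with probability p³ ≈ (0.27869)³ ≈ 2.1646074e-02.
By linearity: E[X] = C(206, 3)·p³ ≈ 1435820 · 2.1646074e-02 ≈ 31079.86630.
Since α = 1/2 < 1, p = c/n^{1/2} ≫ 1/n is above the triangle threshold p ~ 1/n. Asymptotically E[X] ~ (c³/6)·n^{3(1−α)} = (4³/6)·n^{1.5} → ∞; triangles are abundant w.h.p.

E[X] ≈ 31079.86630; in regime p = Θ(1/n^{1/2}) E[X] diverges (above the triangle threshold p ~ 1/n).


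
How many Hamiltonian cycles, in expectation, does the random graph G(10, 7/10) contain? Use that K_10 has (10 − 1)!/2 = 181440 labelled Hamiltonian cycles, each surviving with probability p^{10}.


K_10 has (10 − 1)!/2 = 181440 labelled Hamiltonian cycles.
For each such Hamiltonian cycle H, let X_H = 1 if all 10 edges of H are present in G. Then P[X_H = 1] = p^{10} = (7/10)^{10} = 282475249/10000000000.
Summing the indicators: E[X] = Σ_H E[X_H] = 181440 · p^{10} = 181440 · 282475249/10000000000 = 160163466183/31250000.
Numerically: E[X] ≈ 5125.2.

E[X] = 181440 · (7/10)^{10} = 160163466183/31250000 ≈ 5125.2.


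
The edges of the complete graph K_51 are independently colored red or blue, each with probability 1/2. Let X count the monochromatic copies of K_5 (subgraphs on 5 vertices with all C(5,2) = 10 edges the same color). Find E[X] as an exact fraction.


Let X = Σ_S X_S over the C(51, 5) = 2349060 subsets S of size 5, where X_S = 1 if the K_5 on S is monochromatic.
For a fixed S, the K_5 on S has C(5, 2) = 10 edges. P[all 10 edges red] = (1/2)^10, and likewise for blue, so P[monochromatic] = 2·(1/2)^10 = 2^{1 − 10} = 1/512.
Summing: E[X] = C(51, 5) · 2^{1 − 10} = 2349060 · 1/512 = 587265/128.
Numerically: E[X] ≈ 4588.00781.

E[X] = C(51,5)·2^(1−C(5,2)) = 587265/128 ≈ 4588.00781.


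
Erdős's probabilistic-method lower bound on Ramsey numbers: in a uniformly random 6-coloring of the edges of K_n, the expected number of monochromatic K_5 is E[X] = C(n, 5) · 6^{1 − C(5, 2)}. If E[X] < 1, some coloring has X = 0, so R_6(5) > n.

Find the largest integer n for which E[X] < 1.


We need C(n, 5) · 6^{1 − 10} < 1, i.e. C(n, 5) < 6^{10 − 1} = 10077696.
Check values of n near the boundary:
  n = 61: C(61, 5) = 5949147; 5949147 < 10077696? YES
  n = 62: C(62, 5) = 6471002; 6471002 < 10077696? YES
  n = 63: C(63, 5) = 7028847; 7028847 < 10077696? YES
  n = 64: C(64, 5) = 7624512; 7624512 < 10077696? YES
  n = 65: C(65, 5) = 8259888; 8259888 < 10077696? YES
  n = 66: C(66, 5) = 8936928; 8936928 < 10077696? YES
  n = 67: C(67, 5) = 9657648; 9657648 < 10077696? YES
  n = 68: C(68, 5) = 10424128; 10424128 < 10077696? NO
  n = 69: C(69, 5) = 11238513; 11238513 < 10077696? NO
  n = 70: C(70, 5) = 12103014; 12103014 < 10077696? NO
The largest n with C(n, 5) < 10077696 is n = 67 (where E[X] = 67067/69984 ≈ 0.958). Hence R_6(5) > 67, i.e. R_6(5) ≥ 68.

Largest n = 67; hence R_6(5) > 67.
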